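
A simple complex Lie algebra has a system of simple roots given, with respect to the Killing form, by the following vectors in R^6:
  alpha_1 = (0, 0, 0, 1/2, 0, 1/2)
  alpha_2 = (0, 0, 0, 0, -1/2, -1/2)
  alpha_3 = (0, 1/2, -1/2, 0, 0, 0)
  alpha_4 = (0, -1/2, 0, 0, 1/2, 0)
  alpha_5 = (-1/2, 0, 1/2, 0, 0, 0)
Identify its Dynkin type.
Compute the Cartan integers a_ij = 2(alpha_i, alpha_j)/(alpha_j, alpha_j); the resulting 5x5 Cartan matrix is
[[2, -1, 0, 0, 0], [-1, 2, 0, -1, 0], [0, 0, 2, -1, -1], [0, -1, -1, 2, 0], [0, 0, -1, 0, 2]].
All simple roots have the same length, so the diagram is simply laced. The associated Dynkin diagram is a chain of 5 nodes with single edges (A_5), so the type is A_5 (the algebra sl(6)).

type A_5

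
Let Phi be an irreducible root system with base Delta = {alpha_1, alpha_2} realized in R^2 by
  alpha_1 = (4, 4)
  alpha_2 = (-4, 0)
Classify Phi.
Compute the Cartan integers a_ij = 2(alpha_i, alpha_j)/(alpha_j, alpha_j); the resulting 2x2 Cartan matrix is
[[2, -2], [-1, 2]].
The roots have two lengths (squared-length ratio 2:1); the short ones are alpha_{2}. The associated Dynkin diagram is a chain of 2 nodes with a double edge at one end; the terminal node there is the unique short simple root (B_2), so the type is B_2 (the algebra so(5)).

type B_2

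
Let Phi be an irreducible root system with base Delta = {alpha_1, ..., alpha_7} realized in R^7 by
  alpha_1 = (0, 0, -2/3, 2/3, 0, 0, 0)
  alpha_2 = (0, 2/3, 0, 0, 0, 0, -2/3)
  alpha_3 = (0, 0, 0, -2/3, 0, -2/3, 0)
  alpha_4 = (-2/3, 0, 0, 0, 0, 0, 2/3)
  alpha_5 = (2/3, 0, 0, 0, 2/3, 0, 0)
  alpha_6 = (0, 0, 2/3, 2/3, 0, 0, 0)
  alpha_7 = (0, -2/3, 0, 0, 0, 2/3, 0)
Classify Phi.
Compute the Cartan integers a_ij = 2(alpha_i, alpha_j)/(alpha_j, alpha_j); the resulting 7x7 Cartan matrix is
[[2, 0, -1, 0, 0, 0, 0], [0, 2, 0, -1, 0, 0, -1], [-1, 0, 2, 0, 0, -1, -1], [0, -1, 0, 2, -1, 0, 0], [0, 0, 0, -1, 2, 0, 0], [0, 0, -1, 0, 0, 2, 0], [0, -1, -1, 0, 0, 0, 2]].
All simple roots have the same length, so the diagram is simply laced. The associated Dynkin diagram is a chain of 5 nodes with a fork of two nodes at one end (D_7), so the type is D_7 (the algebra so(14)).

type D_7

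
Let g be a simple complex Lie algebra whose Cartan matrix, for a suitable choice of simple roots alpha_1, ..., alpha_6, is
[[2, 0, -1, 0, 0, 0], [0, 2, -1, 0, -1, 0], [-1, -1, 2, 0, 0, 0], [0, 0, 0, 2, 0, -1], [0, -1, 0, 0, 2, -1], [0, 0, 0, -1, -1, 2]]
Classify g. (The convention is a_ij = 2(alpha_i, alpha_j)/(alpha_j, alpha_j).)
A_6

The matrix has rank 6 with 2's on the diagonal. Reading the off-diagonal entries as Dynkin edges (a single edge where a_ij = a_ji = -1; a double or triple edge where a_ij * a_ji = 2 or 3), the diagram is a chain of 6 nodes with single edges (A_6). One simple-root ordering that puts it in standard form is (alpha_1, alpha_3, alpha_2, alpha_5, alpha_6, alpha_4). So the algebra is type A_6, i.e. sl(7).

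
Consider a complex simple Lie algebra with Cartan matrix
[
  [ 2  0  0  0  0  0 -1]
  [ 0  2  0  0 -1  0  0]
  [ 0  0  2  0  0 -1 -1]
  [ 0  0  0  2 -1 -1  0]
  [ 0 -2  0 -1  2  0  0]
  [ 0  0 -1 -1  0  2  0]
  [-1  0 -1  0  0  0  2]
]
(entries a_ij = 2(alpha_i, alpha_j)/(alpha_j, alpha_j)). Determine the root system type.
The matrix has rank 7 with 2's on the diagonal. Reading the off-diagonal entries as Dynkin edges (a single edge where a_ij = a_ji = -1; a double or triple edge where a_ij * a_ji = 2 or 3), the diagram is a chain of 7 nodes with a double edge at one end; the terminal node there is the unique short simple root (B_7). One simple-root ordering that puts it in standard form is (alpha_1, alpha_7, alpha_3, alpha_6, alpha_4, alpha_5, alpha_2). So the algebra is type B_7, i.e. so(15).

B7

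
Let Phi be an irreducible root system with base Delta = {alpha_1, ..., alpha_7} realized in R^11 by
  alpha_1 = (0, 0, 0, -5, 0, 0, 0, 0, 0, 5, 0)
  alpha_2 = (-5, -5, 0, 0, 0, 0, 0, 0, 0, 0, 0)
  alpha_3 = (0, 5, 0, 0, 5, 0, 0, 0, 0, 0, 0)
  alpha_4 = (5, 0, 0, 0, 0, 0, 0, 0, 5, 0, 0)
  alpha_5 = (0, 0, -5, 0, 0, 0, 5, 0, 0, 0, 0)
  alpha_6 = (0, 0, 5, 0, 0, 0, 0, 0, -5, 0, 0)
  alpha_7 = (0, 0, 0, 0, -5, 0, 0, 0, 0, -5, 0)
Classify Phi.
A_7

Compute the Cartan integers a_ij = 2(alpha_i, alpha_j)/(alpha_j, alpha_j); the resulting 7x7 Cartan matrix is
[[2, 0, 0, 0, 0, 0, -1], [0, 2, -1, -1, 0, 0, 0], [0, -1, 2, 0, 0, 0, -1], [0, -1, 0, 2, 0, -1, 0], [0, 0, 0, 0, 2, -1, 0], [0, 0, 0, -1, -1, 2, 0], [-1, 0, -1, 0, 0, 0, 2]].
All simple roots have the same length, so the diagram is simply laced. The associated Dynkin diagram is a chain of 7 nodes with single edges (A_7), so the type is A_7 (the algebra sl(8)).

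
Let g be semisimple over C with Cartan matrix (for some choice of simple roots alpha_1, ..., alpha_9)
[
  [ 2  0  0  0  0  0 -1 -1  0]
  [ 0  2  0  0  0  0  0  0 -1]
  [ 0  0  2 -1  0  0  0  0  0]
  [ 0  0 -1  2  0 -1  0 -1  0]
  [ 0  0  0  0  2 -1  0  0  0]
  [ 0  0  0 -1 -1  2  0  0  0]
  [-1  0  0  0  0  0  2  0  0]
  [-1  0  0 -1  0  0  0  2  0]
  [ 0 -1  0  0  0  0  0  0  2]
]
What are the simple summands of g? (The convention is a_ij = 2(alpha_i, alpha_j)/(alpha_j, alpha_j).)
The diagram associated to this matrix has two connected components: the simple roots {alpha_2, alpha_9} form a chain of 2 nodes with single edges (A_2), and {alpha_1, alpha_3, alpha_4, alpha_5, alpha_6, alpha_7, alpha_8} form a chain of 6 nodes with one extra node attached to the third node from one end (E_7). A semisimple Lie algebra decomposes uniquely as the direct sum of simple ideals, one per connected component of its Dynkin diagram, so g ≅ A_2 ⊕ E_7 (dimension 8 + 133 = 141).

type A_2 ⊕ type E_7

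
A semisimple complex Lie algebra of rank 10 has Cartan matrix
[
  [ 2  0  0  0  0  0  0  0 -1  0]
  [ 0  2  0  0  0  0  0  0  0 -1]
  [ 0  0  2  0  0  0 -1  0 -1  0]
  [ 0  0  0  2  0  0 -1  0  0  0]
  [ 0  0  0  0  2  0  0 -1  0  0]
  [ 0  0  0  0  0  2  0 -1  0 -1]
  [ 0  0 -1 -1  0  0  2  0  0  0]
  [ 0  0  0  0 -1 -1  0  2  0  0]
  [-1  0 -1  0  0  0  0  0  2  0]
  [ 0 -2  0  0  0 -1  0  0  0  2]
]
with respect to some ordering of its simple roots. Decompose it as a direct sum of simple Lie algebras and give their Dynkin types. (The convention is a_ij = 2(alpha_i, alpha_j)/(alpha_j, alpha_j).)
A_5 (sl(6)) ⊕ B_5 (so(11))

The diagram associated to this matrix has two connected components: the simple roots {alpha_1, alpha_3, alpha_4, alpha_7, alpha_9} form a chain of 5 nodes with single edges (A_5), and {alpha_2, alpha_5, alpha_6, alpha_8, alpha_10} form a chain of 5 nodes with a double edge at one end; the terminal node there is the unique short simple root (B_5). A semisimple Lie algebra decomposes uniquely as the direct sum of simple ideals, one per connected component of its Dynkin diagram, so g ≅ A_5 ⊕ B_5 (dimension 35 + 55 = 90).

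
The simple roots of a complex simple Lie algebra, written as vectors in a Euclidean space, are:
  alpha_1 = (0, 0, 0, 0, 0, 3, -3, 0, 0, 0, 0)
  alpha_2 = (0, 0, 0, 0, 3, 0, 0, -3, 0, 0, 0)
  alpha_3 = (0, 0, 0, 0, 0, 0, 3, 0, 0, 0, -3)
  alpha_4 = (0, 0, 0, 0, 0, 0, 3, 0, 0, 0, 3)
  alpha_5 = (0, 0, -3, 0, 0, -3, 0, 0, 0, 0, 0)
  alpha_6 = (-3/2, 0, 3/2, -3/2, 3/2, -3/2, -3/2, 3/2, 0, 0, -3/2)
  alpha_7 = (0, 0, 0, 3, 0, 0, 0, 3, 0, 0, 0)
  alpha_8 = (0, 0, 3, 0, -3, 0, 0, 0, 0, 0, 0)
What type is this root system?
Compute the Cartan integers a_ij = 2(alpha_i, alpha_j)/(alpha_j, alpha_j); the resulting 8x8 Cartan matrix is
[[2, 0, -1, -1, -1, 0, 0, 0], [0, 2, 0, 0, 0, 0, -1, -1], [-1, 0, 2, 0, 0, 0, 0, 0], [-1, 0, 0, 2, 0, -1, 0, 0], [-1, 0, 0, 0, 2, 0, 0, -1], [0, 0, 0, -1, 0, 2, 0, 0], [0, -1, 0, 0, 0, 0, 2, 0], [0, -1, 0, 0, -1, 0, 0, 2]].
All simple roots have the same length, so the diagram is simply laced. The associated Dynkin diagram is a chain of 7 nodes with one extra node attached to the third node from one end (E_8), so the type is E_8.

E_8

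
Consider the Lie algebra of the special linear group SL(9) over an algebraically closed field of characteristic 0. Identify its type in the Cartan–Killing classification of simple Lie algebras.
This is sl(9), which has dimension 9^2 - 1 = 80 and rank 9 - 1 = 8 (a Cartan subalgebra is the diagonal traceless matrices). In the classification of classical Lie algebras, the special linear algebra sl(n+1) has type A_n; here n = 8, so the Dynkin diagram is a chain of 8 nodes with single edges (A_8). Hence the type is A_8.

A8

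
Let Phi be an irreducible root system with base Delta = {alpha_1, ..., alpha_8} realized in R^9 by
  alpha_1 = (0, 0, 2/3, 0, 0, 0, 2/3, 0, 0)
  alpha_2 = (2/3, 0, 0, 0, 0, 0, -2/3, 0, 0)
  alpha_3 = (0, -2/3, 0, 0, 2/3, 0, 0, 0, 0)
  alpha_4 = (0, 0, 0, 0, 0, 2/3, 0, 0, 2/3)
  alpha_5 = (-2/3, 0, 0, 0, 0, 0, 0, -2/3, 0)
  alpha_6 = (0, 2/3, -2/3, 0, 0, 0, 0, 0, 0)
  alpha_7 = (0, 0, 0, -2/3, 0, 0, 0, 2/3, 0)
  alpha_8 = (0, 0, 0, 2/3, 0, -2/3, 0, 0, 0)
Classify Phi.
Compute the Cartan integers a_ij = 2(alpha_i, alpha_j)/(alpha_j, alpha_j); the resulting 8x8 Cartan matrix is
[[2, -1, 0, 0, 0, -1, 0, 0], [-1, 2, 0, 0, -1, 0, 0, 0], [0, 0, 2, 0, 0, -1, 0, 0], [0, 0, 0, 2, 0, 0, 0, -1], [0, -1, 0, 0, 2, 0, -1, 0], [-1, 0, -1, 0, 0, 2, 0, 0], [0, 0, 0, 0, -1, 0, 2, -1], [0, 0, 0, -1, 0, 0, -1, 2]].
All simple roots have the same length, so the diagram is simply laced. The associated Dynkin diagram is a chain of 8 nodes with single edges (A_8), so the type is A_8 (the algebra sl(9)).

A8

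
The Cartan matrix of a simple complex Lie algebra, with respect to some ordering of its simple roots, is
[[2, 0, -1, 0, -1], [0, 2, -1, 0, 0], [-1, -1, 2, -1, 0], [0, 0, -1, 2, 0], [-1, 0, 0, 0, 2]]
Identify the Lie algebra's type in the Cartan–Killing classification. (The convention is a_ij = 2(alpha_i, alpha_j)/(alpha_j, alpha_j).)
The matrix has rank 5 with 2's on the diagonal. Reading the off-diagonal entries as Dynkin edges (a single edge where a_ij = a_ji = -1; a double or triple edge where a_ij * a_ji = 2 or 3), the diagram is a chain of 3 nodes with a fork of two nodes at one end (D_5). One simple-root ordering that puts it in standard form is (alpha_5, alpha_1, alpha_3, alpha_4, alpha_2). So the algebra is type D_5, i.e. so(10).

type D_5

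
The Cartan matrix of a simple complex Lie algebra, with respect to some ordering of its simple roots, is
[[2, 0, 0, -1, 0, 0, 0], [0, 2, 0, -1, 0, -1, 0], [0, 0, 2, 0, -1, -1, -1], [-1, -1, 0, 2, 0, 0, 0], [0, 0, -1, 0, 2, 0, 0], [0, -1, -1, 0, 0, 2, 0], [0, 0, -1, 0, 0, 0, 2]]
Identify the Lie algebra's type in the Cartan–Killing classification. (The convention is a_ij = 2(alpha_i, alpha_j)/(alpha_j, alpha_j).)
The matrix has rank 7 with 2's on the diagonal. Reading the off-diagonal entries as Dynkin edges (a single edge where a_ij = a_ji = -1; a double or triple edge where a_ij * a_ji = 2 or 3), the diagram is a chain of 5 nodes with a fork of two nodes at one end (D_7). One simple-root ordering that puts it in standard form is (alpha_1, alpha_4, alpha_2, alpha_6, alpha_3, alpha_7, alpha_5). So the algebra is type D_7, i.e. so(14).

D_7 (so(14))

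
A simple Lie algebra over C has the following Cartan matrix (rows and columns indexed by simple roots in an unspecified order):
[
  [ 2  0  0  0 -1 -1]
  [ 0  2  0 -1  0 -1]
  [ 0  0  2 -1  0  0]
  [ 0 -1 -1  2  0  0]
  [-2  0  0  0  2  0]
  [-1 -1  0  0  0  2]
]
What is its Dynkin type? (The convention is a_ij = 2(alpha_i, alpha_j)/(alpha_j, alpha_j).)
The matrix has rank 6 with 2's on the diagonal. Reading the off-diagonal entries as Dynkin edges (a single edge where a_ij = a_ji = -1; a double or triple edge where a_ij * a_ji = 2 or 3), the diagram is a chain of 6 nodes with a double edge at one end; the terminal node there is the unique long simple root (C_6). One simple-root ordering that puts it in standard form is (alpha_3, alpha_4, alpha_2, alpha_6, alpha_1, alpha_5). So the algebra is type C_6, i.e. sp(12).

C6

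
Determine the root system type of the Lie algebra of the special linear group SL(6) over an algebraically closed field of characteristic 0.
A_5

This is sl(6), which has dimension 6^2 - 1 = 35 and rank 6 - 1 = 5 (a Cartan subalgebra is the diagonal traceless matrices). In the classification of classical Lie algebras, the special linear algebra sl(n+1) has type A_n; here n = 5, so the Dynkin diagram is a chain of 5 nodes with single edges (A_5). Hence the type is A_5.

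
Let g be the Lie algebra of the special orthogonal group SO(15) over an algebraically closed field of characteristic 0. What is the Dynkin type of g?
This is so(15) with 15 odd, which has dimension 15(15-1)/2 = 105 and rank (15-1)/2 = 7. In the classification of classical Lie algebras, the orthogonal algebra so(2n+1) in an odd number of variables has type B_n; here n = 7, so the Dynkin diagram is a chain of 7 nodes with a double edge at one end; the terminal node there is the unique short simple root (B_7). Hence the type is B_7.

B_7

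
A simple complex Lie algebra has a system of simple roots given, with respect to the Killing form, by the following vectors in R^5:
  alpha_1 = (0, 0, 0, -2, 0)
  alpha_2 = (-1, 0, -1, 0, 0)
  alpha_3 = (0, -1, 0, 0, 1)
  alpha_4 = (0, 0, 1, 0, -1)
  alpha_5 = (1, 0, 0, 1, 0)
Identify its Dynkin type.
C_5

Compute the Cartan integers a_ij = 2(alpha_i, alpha_j)/(alpha_j, alpha_j); the resulting 5x5 Cartan matrix is
[[2, 0, 0, 0, -2], [0, 2, 0, -1, -1], [0, 0, 2, -1, 0], [0, -1, -1, 2, 0], [-1, -1, 0, 0, 2]].
The roots have two lengths (squared-length ratio 2:1); the short ones are alpha_{2,3,4,5}. The associated Dynkin diagram is a chain of 5 nodes with a double edge at one end; the terminal node there is the unique long simple root (C_5), so the type is C_5 (the algebra sp(10)).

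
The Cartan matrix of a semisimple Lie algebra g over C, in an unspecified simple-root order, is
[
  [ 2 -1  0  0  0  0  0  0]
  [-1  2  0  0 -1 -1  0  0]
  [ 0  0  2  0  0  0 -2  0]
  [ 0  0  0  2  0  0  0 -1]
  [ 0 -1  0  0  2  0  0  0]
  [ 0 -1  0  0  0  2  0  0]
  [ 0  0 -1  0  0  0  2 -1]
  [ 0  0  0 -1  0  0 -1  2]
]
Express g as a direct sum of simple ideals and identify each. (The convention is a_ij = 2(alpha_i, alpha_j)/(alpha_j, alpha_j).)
The diagram associated to this matrix has two connected components: the simple roots {alpha_3, alpha_4, alpha_7, alpha_8} form a chain of 4 nodes with a double edge at one end; the terminal node there is the unique long simple root (C_4), and {alpha_1, alpha_2, alpha_5, alpha_6} form a chain of 2 nodes with a fork of two nodes at one end (D_4). A semisimple Lie algebra decomposes uniquely as the direct sum of simple ideals, one per connected component of its Dynkin diagram, so g ≅ C_4 ⊕ D_4 (dimension 36 + 28 = 64).

type C_4 ⊕ type D_4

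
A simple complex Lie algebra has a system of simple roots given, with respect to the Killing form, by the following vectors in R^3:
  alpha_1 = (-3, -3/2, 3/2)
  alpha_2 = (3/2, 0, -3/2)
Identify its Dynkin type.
G_2

Compute the Cartan integers a_ij = 2(alpha_i, alpha_j)/(alpha_j, alpha_j); the resulting 2x2 Cartan matrix is
[[2, -3], [-1, 2]].
The roots have two lengths (squared-length ratio 3:1); the short ones are alpha_{2}. The associated Dynkin diagram is two nodes joined by a triple edge (G_2), so the type is G_2.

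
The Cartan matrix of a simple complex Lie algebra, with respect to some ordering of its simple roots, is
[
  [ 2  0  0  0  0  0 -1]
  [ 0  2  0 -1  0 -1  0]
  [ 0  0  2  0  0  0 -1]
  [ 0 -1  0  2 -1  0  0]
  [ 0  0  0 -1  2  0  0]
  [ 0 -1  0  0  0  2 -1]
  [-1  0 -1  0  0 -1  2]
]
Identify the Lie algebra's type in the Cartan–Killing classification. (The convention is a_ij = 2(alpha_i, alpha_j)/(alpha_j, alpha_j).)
The matrix has rank 7 with 2's on the diagonal. Reading the off-diagonal entries as Dynkin edges (a single edge where a_ij = a_ji = -1; a double or triple edge where a_ij * a_ji = 2 or 3), the diagram is a chain of 5 nodes with a fork of two nodes at one end (D_7). One simple-root ordering that puts it in standard form is (alpha_5, alpha_4, alpha_2, alpha_6, alpha_7, alpha_1, alpha_3). So the algebra is type D_7, i.e. so(14).

type D_7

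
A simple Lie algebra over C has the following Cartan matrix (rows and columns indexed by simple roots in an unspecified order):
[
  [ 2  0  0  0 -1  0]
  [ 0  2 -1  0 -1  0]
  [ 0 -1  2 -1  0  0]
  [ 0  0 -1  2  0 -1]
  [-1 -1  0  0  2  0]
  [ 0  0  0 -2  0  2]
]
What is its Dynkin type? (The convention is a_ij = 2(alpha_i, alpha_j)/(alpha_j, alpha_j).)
The matrix has rank 6 with 2's on the diagonal. Reading the off-diagonal entries as Dynkin edges (a single edge where a_ij = a_ji = -1; a double or triple edge where a_ij * a_ji = 2 or 3), the diagram is a chain of 6 nodes with a double edge at one end; the terminal node there is the unique long simple root (C_6). One simple-root ordering that puts it in standard form is (alpha_1, alpha_5, alpha_2, alpha_3, alpha_4, alpha_6). So the algebra is type C_6, i.e. sp(12).

C_6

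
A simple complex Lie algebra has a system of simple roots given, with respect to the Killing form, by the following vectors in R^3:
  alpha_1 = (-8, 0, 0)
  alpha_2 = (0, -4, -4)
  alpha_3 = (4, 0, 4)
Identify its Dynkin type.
Compute the Cartan integers a_ij = 2(alpha_i, alpha_j)/(alpha_j, alpha_j); the resulting 3x3 Cartan matrix is
[[2, 0, -2], [0, 2, -1], [-1, -1, 2]].
The roots have two lengths (squared-length ratio 2:1); the short ones are alpha_{2,3}. The associated Dynkin diagram is a chain of 3 nodes with a double edge at one end; the terminal node there is the unique long simple root (C_3), so the type is C_3 (the algebra sp(6)).

C3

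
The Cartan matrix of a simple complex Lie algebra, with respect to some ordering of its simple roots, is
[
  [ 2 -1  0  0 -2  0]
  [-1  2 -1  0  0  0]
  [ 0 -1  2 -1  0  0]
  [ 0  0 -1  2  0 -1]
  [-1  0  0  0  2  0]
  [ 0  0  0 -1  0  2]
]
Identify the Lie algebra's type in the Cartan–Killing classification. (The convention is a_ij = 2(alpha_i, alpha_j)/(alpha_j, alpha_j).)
type B_6

The matrix has rank 6 with 2's on the diagonal. Reading the off-diagonal entries as Dynkin edges (a single edge where a_ij = a_ji = -1; a double or triple edge where a_ij * a_ji = 2 or 3), the diagram is a chain of 6 nodes with a double edge at one end; the terminal node there is the unique short simple root (B_6). One simple-root ordering that puts it in standard form is (alpha_6, alpha_4, alpha_3, alpha_2, alpha_1, alpha_5). So the algebra is type B_6, i.e. so(13).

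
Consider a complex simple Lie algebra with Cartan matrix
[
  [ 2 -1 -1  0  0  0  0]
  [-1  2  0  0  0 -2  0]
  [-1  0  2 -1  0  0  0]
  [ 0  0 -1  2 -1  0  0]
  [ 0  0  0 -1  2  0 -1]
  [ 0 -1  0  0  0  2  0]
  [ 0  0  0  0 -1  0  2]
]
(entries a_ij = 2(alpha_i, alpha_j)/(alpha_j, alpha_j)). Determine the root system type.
The matrix has rank 7 with 2's on the diagonal. Reading the off-diagonal entries as Dynkin edges (a single edge where a_ij = a_ji = -1; a double or triple edge where a_ij * a_ji = 2 or 3), the diagram is a chain of 7 nodes with a double edge at one end; the terminal node there is the unique short simple root (B_7). One simple-root ordering that puts it in standard form is (alpha_7, alpha_5, alpha_4, alpha_3, alpha_1, alpha_2, alpha_6). So the algebra is type B_7, i.e. so(15).

B_7 (so(15))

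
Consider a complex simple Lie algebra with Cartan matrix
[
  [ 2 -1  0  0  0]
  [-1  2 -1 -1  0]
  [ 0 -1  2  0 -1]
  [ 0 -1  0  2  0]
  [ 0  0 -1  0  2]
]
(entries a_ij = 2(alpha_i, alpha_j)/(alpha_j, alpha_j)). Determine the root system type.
The matrix has rank 5 with 2's on the diagonal. Reading the off-diagonal entries as Dynkin edges (a single edge where a_ij = a_ji = -1; a double or triple edge where a_ij * a_ji = 2 or 3), the diagram is a chain of 3 nodes with a fork of two nodes at one end (D_5). One simple-root ordering that puts it in standard form is (alpha_5, alpha_3, alpha_2, alpha_4, alpha_1). So the algebra is type D_5, i.e. so(10).

D5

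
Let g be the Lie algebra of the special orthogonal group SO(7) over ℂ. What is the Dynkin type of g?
type B_3

This is so(7) with 7 odd, which has dimension 7(7-1)/2 = 21 and rank (7-1)/2 = 3. In the classification of classical Lie algebras, the orthogonal algebra so(2n+1) in an odd number of variables has type B_n; here n = 3, so the Dynkin diagram is a chain of 3 nodes with a double edge at one end; the terminal node there is the unique short simple root (B_3). Hence the type is B_3.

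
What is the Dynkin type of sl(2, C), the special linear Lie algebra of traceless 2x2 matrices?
A_1 (sl(2))

This is sl(2), which has dimension 2^2 - 1 = 3 and rank 2 - 1 = 1 (a Cartan subalgebra is the diagonal traceless matrices). In the classification of classical Lie algebras, the special linear algebra sl(n+1) has type A_n; here n = 1, so the Dynkin diagram is a chain of 1 nodes with single edges (A_1). Hence the type is A_1.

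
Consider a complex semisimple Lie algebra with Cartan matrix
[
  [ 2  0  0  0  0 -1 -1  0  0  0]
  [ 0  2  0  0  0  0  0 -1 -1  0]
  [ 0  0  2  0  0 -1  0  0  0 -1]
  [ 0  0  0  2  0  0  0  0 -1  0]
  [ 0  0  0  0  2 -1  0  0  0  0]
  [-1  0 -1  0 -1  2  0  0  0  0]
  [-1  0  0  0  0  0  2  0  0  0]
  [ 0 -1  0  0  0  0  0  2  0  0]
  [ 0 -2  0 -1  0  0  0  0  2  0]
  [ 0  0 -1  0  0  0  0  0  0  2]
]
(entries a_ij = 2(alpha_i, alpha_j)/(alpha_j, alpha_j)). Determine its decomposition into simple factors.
The diagram associated to this matrix has two connected components: the simple roots {alpha_1, alpha_3, alpha_5, alpha_6, alpha_7, alpha_10} form a chain of 5 nodes with one extra node attached to the third node from one end (E_6), and {alpha_2, alpha_4, alpha_8, alpha_9} form a chain of 4 nodes with a double edge between the middle two (F_4). A semisimple Lie algebra decomposes uniquely as the direct sum of simple ideals, one per connected component of its Dynkin diagram, so g ≅ E_6 ⊕ F_4 (dimension 78 + 52 = 130).

E_6 ⊕ F_4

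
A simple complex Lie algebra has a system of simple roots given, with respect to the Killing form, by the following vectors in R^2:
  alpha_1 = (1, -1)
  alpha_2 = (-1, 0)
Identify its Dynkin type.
Compute the Cartan integers a_ij = 2(alpha_i, alpha_j)/(alpha_j, alpha_j); the resulting 2x2 Cartan matrix is
[[2, -2], [-1, 2]].
The roots have two lengths (squared-length ratio 2:1); the short ones are alpha_{2}. The associated Dynkin diagram is a chain of 2 nodes with a double edge at one end; the terminal node there is the unique short simple root (B_2), so the type is B_2 (the algebra so(5)).

B_2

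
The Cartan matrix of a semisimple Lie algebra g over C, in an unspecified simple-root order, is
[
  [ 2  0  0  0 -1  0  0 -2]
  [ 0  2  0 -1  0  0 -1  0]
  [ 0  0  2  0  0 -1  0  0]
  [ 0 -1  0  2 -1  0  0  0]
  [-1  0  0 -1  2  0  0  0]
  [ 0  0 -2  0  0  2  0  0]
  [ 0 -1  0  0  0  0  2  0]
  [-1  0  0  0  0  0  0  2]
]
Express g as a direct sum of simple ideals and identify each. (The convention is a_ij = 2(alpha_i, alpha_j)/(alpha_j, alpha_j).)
The diagram associated to this matrix has two connected components: the simple roots {alpha_3, alpha_6} form a chain of 2 nodes with a double edge at one end; the terminal node there is the unique short simple root (B_2), and {alpha_1, alpha_2, alpha_4, alpha_5, alpha_7, alpha_8} form a chain of 6 nodes with a double edge at one end; the terminal node there is the unique short simple root (B_6). A semisimple Lie algebra decomposes uniquely as the direct sum of simple ideals, one per connected component of its Dynkin diagram, so g ≅ B_2 ⊕ B_6 (dimension 10 + 78 = 88).

B2 + B6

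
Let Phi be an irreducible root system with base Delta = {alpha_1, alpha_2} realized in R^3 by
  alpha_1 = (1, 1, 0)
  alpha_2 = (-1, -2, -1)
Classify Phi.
Compute the Cartan integers a_ij = 2(alpha_i, alpha_j)/(alpha_j, alpha_j); the resulting 2x2 Cartan matrix is
[[2, -1], [-3, 2]].
The roots have two lengths (squared-length ratio 3:1); the short ones are alpha_{1}. The associated Dynkin diagram is two nodes joined by a triple edge (G_2), so the type is G_2.

G_2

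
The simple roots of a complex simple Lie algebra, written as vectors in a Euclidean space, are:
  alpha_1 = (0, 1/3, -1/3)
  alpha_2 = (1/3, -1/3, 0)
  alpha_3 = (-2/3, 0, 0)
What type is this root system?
C_3 (sp(6))

Compute the Cartan integers a_ij = 2(alpha_i, alpha_j)/(alpha_j, alpha_j); the resulting 3x3 Cartan matrix is
[[2, -1, 0], [-1, 2, -1], [0, -2, 2]].
The roots have two lengths (squared-length ratio 2:1); the short ones are alpha_{1,2}. The associated Dynkin diagram is a chain of 3 nodes with a double edge at one end; the terminal node there is the unique long simple root (C_3), so the type is C_3 (the algebra sp(6)).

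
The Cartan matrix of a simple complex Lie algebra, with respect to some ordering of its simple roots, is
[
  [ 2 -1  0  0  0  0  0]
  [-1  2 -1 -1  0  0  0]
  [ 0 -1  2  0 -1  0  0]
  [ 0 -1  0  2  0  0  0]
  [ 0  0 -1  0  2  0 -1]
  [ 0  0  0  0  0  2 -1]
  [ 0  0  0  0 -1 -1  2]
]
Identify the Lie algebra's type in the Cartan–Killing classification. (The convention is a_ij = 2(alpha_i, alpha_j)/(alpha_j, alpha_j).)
The matrix has rank 7 with 2's on the diagonal. Reading the off-diagonal entries as Dynkin edges (a single edge where a_ij = a_ji = -1; a double or triple edge where a_ij * a_ji = 2 or 3), the diagram is a chain of 5 nodes with a fork of two nodes at one end (D_7). One simple-root ordering that puts it in standard form is (alpha_6, alpha_7, alpha_5, alpha_3, alpha_2, alpha_1, alpha_4). So the algebra is type D_7, i.e. so(14).

D_7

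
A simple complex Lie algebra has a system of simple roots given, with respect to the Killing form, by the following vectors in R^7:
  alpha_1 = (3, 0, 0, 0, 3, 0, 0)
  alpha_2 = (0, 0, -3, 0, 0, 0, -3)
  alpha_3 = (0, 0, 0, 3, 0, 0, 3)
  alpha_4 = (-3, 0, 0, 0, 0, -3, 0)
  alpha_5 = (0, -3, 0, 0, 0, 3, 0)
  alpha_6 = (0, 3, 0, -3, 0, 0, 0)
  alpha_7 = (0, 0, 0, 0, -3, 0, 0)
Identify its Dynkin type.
Compute the Cartan integers a_ij = 2(alpha_i, alpha_j)/(alpha_j, alpha_j); the resulting 7x7 Cartan matrix is
[[2, 0, 0, -1, 0, 0, -2], [0, 2, -1, 0, 0, 0, 0], [0, -1, 2, 0, 0, -1, 0], [-1, 0, 0, 2, -1, 0, 0], [0, 0, 0, -1, 2, -1, 0], [0, 0, -1, 0, -1, 2, 0], [-1, 0, 0, 0, 0, 0, 2]].
The roots have two lengths (squared-length ratio 2:1); the short ones are alpha_{7}. The associated Dynkin diagram is a chain of 7 nodes with a double edge at one end; the terminal node there is the unique short simple root (B_7), so the type is B_7 (the algebra so(15)).

B_7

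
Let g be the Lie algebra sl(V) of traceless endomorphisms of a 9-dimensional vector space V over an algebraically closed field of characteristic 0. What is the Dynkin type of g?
A_8 (sl(9))

This is sl(9), which has dimension 9^2 - 1 = 80 and rank 9 - 1 = 8 (a Cartan subalgebra is the diagonal traceless matrices). In the classification of classical Lie algebras, the special linear algebra sl(n+1) has type A_n; here n = 8, so the Dynkin diagram is a chain of 8 nodes with single edges (A_8). Hence the type is A_8.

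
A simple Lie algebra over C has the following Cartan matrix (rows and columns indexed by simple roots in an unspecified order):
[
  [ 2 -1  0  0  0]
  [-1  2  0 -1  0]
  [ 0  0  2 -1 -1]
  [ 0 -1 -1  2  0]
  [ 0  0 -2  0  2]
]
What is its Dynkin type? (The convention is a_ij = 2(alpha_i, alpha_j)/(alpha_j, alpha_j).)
type C_5

The matrix has rank 5 with 2's on the diagonal. Reading the off-diagonal entries as Dynkin edges (a single edge where a_ij = a_ji = -1; a double or triple edge where a_ij * a_ji = 2 or 3), the diagram is a chain of 5 nodes with a double edge at one end; the terminal node there is the unique long simple root (C_5). One simple-root ordering that puts it in standard form is (alpha_1, alpha_2, alpha_4, alpha_3, alpha_5). So the algebra is type C_5, i.e. sp(10).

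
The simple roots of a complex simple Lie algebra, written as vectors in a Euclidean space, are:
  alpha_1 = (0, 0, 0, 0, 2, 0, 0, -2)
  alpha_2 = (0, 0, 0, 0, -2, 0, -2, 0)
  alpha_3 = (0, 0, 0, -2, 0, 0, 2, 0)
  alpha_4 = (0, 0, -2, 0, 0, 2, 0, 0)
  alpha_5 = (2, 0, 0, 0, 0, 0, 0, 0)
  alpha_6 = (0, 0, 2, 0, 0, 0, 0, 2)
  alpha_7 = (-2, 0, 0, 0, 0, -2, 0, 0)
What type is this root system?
B7

Compute the Cartan integers a_ij = 2(alpha_i, alpha_j)/(alpha_j, alpha_j); the resulting 7x7 Cartan matrix is
[[2, -1, 0, 0, 0, -1, 0], [-1, 2, -1, 0, 0, 0, 0], [0, -1, 2, 0, 0, 0, 0], [0, 0, 0, 2, 0, -1, -1], [0, 0, 0, 0, 2, 0, -1], [-1, 0, 0, -1, 0, 2, 0], [0, 0, 0, -1, -2, 0, 2]].
The roots have two lengths (squared-length ratio 2:1); the short ones are alpha_{5}. The associated Dynkin diagram is a chain of 7 nodes with a double edge at one end; the terminal node there is the unique short simple root (B_7), so the type is B_7 (the algebra so(15)).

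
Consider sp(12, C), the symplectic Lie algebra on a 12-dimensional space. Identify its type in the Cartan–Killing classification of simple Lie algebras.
This is sp(12), which has dimension 12(12+1)/2 = 78 and rank 12/2 = 6. In the classification of classical Lie algebras, the symplectic algebra sp(2n) has type C_n; here n = 6, so the Dynkin diagram is a chain of 6 nodes with a double edge at one end; the terminal node there is the unique long simple root (C_6). Hence the type is C_6.

C_6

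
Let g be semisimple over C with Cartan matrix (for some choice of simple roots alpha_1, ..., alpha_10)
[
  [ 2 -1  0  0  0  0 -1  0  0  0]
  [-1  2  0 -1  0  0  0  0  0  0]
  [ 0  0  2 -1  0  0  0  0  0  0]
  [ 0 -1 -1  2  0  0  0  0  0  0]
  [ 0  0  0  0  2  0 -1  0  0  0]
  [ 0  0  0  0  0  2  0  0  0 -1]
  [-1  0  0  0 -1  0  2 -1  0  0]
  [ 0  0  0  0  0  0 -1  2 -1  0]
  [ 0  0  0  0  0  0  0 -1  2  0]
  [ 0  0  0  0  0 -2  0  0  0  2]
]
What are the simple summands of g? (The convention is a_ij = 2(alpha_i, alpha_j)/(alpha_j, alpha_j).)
The diagram associated to this matrix has two connected components: the simple roots {alpha_6, alpha_10} form a chain of 2 nodes with a double edge at one end; the terminal node there is the unique short simple root (B_2), and {alpha_1, alpha_2, alpha_3, alpha_4, alpha_5, alpha_7, alpha_8, alpha_9} form a chain of 7 nodes with one extra node attached to the third node from one end (E_8). A semisimple Lie algebra decomposes uniquely as the direct sum of simple ideals, one per connected component of its Dynkin diagram, so g ≅ B_2 ⊕ E_8 (dimension 10 + 248 = 258).

B2 ⊕ E8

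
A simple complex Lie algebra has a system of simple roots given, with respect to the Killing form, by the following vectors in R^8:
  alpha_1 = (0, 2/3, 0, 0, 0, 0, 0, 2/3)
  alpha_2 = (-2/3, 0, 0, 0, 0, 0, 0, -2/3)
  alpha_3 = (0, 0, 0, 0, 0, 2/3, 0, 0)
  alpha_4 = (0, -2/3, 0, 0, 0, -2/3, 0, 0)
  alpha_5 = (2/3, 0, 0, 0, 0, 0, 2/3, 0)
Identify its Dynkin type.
B5

Compute the Cartan integers a_ij = 2(alpha_i, alpha_j)/(alpha_j, alpha_j); the resulting 5x5 Cartan matrix is
[[2, -1, 0, -1, 0], [-1, 2, 0, 0, -1], [0, 0, 2, -1, 0], [-1, 0, -2, 2, 0], [0, -1, 0, 0, 2]].
The roots have two lengths (squared-length ratio 2:1); the short ones are alpha_{3}. The associated Dynkin diagram is a chain of 5 nodes with a double edge at one end; the terminal node there is the unique short simple root (B_5), so the type is B_5 (the algebra so(11)).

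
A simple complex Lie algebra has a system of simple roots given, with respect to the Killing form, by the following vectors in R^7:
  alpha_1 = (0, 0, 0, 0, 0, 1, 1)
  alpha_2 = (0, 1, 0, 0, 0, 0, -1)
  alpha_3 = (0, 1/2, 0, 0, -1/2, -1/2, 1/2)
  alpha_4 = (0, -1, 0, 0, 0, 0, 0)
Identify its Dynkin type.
Compute the Cartan integers a_ij = 2(alpha_i, alpha_j)/(alpha_j, alpha_j); the resulting 4x4 Cartan matrix is
[[2, -1, 0, 0], [-1, 2, 0, -2], [0, 0, 2, -1], [0, -1, -1, 2]].
The roots have two lengths (squared-length ratio 2:1); the short ones are alpha_{3,4}. The associated Dynkin diagram is a chain of 4 nodes with a double edge between the middle two (F_4), so the type is F_4.

type F_4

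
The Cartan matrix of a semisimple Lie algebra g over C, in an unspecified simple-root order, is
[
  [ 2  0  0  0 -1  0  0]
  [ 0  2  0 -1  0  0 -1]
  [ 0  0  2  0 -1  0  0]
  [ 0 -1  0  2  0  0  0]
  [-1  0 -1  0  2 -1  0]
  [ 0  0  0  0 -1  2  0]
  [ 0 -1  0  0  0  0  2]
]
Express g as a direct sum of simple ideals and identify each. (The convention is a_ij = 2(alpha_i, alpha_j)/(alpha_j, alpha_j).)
The diagram associated to this matrix has two connected components: the simple roots {alpha_2, alpha_4, alpha_7} form a chain of 3 nodes with single edges (A_3), and {alpha_1, alpha_3, alpha_5, alpha_6} form a chain of 2 nodes with a fork of two nodes at one end (D_4). A semisimple Lie algebra decomposes uniquely as the direct sum of simple ideals, one per connected component of its Dynkin diagram, so g ≅ A_3 ⊕ D_4 (dimension 15 + 28 = 43).

A_3 (sl(4)) ⊕ D_4 (so(8))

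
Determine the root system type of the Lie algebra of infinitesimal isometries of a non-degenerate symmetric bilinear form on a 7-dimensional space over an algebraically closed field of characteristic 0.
This is so(7) with 7 odd, which has dimension 7(7-1)/2 = 21 and rank (7-1)/2 = 3. In the classification of classical Lie algebras, the orthogonal algebra so(2n+1) in an odd number of variables has type B_n; here n = 3, so the Dynkin diagram is a chain of 3 nodes with a double edge at one end; the terminal node there is the unique short simple root (B_3). Hence the type is B_3.

B_3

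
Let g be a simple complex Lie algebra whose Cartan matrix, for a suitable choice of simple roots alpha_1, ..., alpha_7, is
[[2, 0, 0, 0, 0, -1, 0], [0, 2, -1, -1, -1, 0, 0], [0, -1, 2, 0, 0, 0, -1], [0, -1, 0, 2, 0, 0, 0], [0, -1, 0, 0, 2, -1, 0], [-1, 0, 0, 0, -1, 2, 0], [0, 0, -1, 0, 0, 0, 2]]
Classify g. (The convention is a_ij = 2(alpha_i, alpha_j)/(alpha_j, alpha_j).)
type E_7

The matrix has rank 7 with 2's on the diagonal. Reading the off-diagonal entries as Dynkin edges (a single edge where a_ij = a_ji = -1; a double or triple edge where a_ij * a_ji = 2 or 3), the diagram is a chain of 6 nodes with one extra node attached to the third node from one end (E_7). One simple-root ordering that puts it in standard form is (alpha_7, alpha_4, alpha_3, alpha_2, alpha_5, alpha_6, alpha_1). So the algebra is type E_7.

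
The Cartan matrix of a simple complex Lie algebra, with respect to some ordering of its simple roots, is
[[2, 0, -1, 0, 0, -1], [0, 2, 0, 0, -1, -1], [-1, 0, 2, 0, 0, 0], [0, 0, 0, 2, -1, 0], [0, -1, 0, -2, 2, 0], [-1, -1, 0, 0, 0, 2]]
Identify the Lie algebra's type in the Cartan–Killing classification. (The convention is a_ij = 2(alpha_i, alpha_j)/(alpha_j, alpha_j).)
B_6 (so(13))

The matrix has rank 6 with 2's on the diagonal. Reading the off-diagonal entries as Dynkin edges (a single edge where a_ij = a_ji = -1; a double or triple edge where a_ij * a_ji = 2 or 3), the diagram is a chain of 6 nodes with a double edge at one end; the terminal node there is the unique short simple root (B_6). One simple-root ordering that puts it in standard form is (alpha_3, alpha_1, alpha_6, alpha_2, alpha_5, alpha_4). So the algebra is type B_6, i.e. so(13).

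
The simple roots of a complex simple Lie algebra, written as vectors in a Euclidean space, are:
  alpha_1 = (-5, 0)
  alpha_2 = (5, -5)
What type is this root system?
B_2 (so(5))

Compute the Cartan integers a_ij = 2(alpha_i, alpha_j)/(alpha_j, alpha_j); the resulting 2x2 Cartan matrix is
[[2, -1], [-2, 2]].
The roots have two lengths (squared-length ratio 2:1); the short ones are alpha_{1}. The associated Dynkin diagram is a chain of 2 nodes with a double edge at one end; the terminal node there is the unique short simple root (B_2), so the type is B_2 (the algebra so(5)).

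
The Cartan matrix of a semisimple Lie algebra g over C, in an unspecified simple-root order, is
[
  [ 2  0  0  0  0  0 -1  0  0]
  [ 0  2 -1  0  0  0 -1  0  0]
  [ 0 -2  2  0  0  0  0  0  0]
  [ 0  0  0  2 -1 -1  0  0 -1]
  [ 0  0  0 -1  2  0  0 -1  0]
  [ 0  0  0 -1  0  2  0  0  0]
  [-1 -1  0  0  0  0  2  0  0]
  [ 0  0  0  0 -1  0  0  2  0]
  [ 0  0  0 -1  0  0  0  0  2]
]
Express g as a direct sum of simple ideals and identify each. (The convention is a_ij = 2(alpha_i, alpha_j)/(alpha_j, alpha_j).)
C4 + D5

The diagram associated to this matrix has two connected components: the simple roots {alpha_1, alpha_2, alpha_3, alpha_7} form a chain of 4 nodes with a double edge at one end; the terminal node there is the unique long simple root (C_4), and {alpha_4, alpha_5, alpha_6, alpha_8, alpha_9} form a chain of 3 nodes with a fork of two nodes at one end (D_5). A semisimple Lie algebra decomposes uniquely as the direct sum of simple ideals, one per connected component of its Dynkin diagram, so g ≅ C_4 ⊕ D_5 (dimension 36 + 45 = 81).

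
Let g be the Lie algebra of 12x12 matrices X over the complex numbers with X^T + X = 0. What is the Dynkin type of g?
This is so(12) with 12 even, which has dimension 12(12-1)/2 = 66 and rank 12/2 = 6. In the classification of classical Lie algebras, the orthogonal algebra so(2n) in an even number of variables has type D_n; here n = 6, so the Dynkin diagram is a chain of 4 nodes with a fork of two nodes at one end (D_6). Hence the type is D_6.

D_6 (so(12))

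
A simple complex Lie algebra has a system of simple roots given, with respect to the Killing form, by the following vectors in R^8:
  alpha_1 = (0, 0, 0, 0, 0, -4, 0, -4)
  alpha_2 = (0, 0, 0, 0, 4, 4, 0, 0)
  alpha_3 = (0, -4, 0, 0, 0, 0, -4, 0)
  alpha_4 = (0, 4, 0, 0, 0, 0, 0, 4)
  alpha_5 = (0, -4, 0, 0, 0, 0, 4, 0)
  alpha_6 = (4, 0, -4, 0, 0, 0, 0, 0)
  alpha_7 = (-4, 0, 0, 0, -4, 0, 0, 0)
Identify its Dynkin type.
Compute the Cartan integers a_ij = 2(alpha_i, alpha_j)/(alpha_j, alpha_j); the resulting 7x7 Cartan matrix is
[[2, -1, 0, -1, 0, 0, 0], [-1, 2, 0, 0, 0, 0, -1], [0, 0, 2, -1, 0, 0, 0], [-1, 0, -1, 2, -1, 0, 0], [0, 0, 0, -1, 2, 0, 0], [0, 0, 0, 0, 0, 2, -1], [0, -1, 0, 0, 0, -1, 2]].
All simple roots have the same length, so the diagram is simply laced. The associated Dynkin diagram is a chain of 5 nodes with a fork of two nodes at one end (D_7), so the type is D_7 (the algebra so(14)).

D_7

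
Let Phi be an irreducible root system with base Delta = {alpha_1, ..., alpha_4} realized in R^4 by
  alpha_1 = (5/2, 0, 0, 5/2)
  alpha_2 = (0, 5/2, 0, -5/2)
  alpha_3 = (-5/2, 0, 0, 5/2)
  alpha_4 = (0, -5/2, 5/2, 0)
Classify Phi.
D4

Compute the Cartan integers a_ij = 2(alpha_i, alpha_j)/(alpha_j, alpha_j); the resulting 4x4 Cartan matrix is
[[2, -1, 0, 0], [-1, 2, -1, -1], [0, -1, 2, 0], [0, -1, 0, 2]].
All simple roots have the same length, so the diagram is simply laced. The associated Dynkin diagram is a chain of 2 nodes with a fork of two nodes at one end (D_4), so the type is D_4 (the algebra so(8)).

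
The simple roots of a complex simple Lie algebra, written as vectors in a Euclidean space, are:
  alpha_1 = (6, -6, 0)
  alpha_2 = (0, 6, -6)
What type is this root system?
Compute the Cartan integers a_ij = 2(alpha_i, alpha_j)/(alpha_j, alpha_j); the resulting 2x2 Cartan matrix is
[[2, -1], [-1, 2]].
All simple roots have the same length, so the diagram is simply laced. The associated Dynkin diagram is a chain of 2 nodes with single edges (A_2), so the type is A_2 (the algebra sl(3)).

type A_2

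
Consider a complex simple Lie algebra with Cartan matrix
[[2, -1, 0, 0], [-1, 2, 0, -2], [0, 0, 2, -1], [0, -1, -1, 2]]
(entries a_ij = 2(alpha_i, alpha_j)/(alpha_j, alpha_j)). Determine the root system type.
The matrix has rank 4 with 2's on the diagonal. Reading the off-diagonal entries as Dynkin edges (a single edge where a_ij = a_ji = -1; a double or triple edge where a_ij * a_ji = 2 or 3), the diagram is a chain of 4 nodes with a double edge between the middle two (F_4). One simple-root ordering that puts it in standard form is (alpha_1, alpha_2, alpha_4, alpha_3). So the algebra is type F_4.

F4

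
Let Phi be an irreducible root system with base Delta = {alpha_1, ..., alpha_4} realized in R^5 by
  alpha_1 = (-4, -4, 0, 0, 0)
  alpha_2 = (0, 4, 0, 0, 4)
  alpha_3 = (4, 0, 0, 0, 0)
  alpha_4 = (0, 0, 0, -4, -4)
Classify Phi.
Compute the Cartan integers a_ij = 2(alpha_i, alpha_j)/(alpha_j, alpha_j); the resulting 4x4 Cartan matrix is
[[2, -1, -2, 0], [-1, 2, 0, -1], [-1, 0, 2, 0], [0, -1, 0, 2]].
The roots have two lengths (squared-length ratio 2:1); the short ones are alpha_{3}. The associated Dynkin diagram is a chain of 4 nodes with a double edge at one end; the terminal node there is the unique short simple root (B_4), so the type is B_4 (the algebra so(9)).

B_4 (so(9))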